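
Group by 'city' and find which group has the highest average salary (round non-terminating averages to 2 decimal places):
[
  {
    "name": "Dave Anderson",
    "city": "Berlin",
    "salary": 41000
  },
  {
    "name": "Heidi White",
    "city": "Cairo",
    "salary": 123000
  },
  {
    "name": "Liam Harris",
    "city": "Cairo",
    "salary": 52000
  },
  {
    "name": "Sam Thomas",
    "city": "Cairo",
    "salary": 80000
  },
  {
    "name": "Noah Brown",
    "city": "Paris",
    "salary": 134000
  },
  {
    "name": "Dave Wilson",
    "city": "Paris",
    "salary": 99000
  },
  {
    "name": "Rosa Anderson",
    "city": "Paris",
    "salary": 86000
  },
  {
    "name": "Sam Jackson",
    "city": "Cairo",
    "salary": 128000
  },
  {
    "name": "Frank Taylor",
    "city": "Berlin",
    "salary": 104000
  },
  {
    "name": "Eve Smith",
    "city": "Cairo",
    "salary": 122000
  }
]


Group by: city

Groups:
  Berlin: 2 people, avg salary = 145000/2 = $72500
  Cairo: 5 people, avg salary = 505000/5 = $101000
  Paris: 3 people, avg salary = 319000/3 ≈ $106333.33

Highest average salary: Paris (≈$106333.33)

Paris (≈$106333.33)


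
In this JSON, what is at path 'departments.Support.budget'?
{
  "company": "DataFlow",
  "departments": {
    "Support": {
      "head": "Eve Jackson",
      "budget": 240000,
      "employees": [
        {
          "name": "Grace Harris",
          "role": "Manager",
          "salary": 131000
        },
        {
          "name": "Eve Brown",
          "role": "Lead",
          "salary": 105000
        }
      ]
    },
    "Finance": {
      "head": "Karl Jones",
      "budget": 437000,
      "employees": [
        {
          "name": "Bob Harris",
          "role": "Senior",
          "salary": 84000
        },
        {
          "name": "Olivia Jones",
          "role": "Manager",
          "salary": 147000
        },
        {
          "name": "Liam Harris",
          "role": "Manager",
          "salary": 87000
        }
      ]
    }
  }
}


Path: departments.Support.budget

Navigate:
  -> departments
  -> Support
  -> budget = 240000

240000


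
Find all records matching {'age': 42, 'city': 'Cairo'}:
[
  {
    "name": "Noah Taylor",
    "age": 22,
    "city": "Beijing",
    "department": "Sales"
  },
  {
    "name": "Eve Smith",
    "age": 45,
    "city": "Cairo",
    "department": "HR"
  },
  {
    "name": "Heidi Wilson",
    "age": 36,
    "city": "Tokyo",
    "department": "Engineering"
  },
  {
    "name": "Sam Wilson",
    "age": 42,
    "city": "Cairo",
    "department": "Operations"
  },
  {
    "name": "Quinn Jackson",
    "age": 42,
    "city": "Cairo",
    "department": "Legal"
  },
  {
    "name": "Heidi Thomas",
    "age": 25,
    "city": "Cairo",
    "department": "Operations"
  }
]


Search criteria: {'age': 42, 'city': 'Cairo'}

Checking 6 records:
  Noah Taylor: {age: 22, city: Beijing}
  Eve Smith: {age: 45, city: Cairo}
  Heidi Wilson: {age: 36, city: Tokyo}
  Sam Wilson: {age: 42, city: Cairo} <-- MATCH
  Quinn Jackson: {age: 42, city: Cairo} <-- MATCH
  Heidi Thomas: {age: 25, city: Cairo}

Matches: ["Sam Wilson", "Quinn Jackson"]

["Sam Wilson", "Quinn Jackson"]


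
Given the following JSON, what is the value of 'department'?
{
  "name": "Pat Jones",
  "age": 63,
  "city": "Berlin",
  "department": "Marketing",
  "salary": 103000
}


Looking up field 'department'
Value: Marketing

Marketing


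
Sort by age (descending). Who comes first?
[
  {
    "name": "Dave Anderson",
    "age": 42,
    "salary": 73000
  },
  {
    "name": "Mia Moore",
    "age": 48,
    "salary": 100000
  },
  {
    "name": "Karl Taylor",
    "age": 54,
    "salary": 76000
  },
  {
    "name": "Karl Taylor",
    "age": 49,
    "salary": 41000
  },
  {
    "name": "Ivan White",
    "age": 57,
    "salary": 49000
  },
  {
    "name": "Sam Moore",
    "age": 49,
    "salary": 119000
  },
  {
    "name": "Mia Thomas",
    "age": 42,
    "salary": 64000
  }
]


Sort by: age (descending)

Sorted order:
  1. Ivan White (age = 57)
  2. Karl Taylor (age = 54)
  3. Karl Taylor (age = 49)
  4. Sam Moore (age = 49)
  5. Mia Moore (age = 48)
  6. Dave Anderson (age = 42)
  7. Mia Thomas (age = 42)

First: Ivan White

Ivan White


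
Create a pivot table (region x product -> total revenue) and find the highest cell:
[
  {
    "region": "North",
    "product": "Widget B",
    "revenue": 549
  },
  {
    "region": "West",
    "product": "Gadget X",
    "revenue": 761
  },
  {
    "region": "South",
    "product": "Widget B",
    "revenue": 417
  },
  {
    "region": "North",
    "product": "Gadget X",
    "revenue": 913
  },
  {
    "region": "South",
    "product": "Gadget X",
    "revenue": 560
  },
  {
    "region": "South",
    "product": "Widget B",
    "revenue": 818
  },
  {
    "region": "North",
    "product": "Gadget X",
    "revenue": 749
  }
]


Pivot: region (rows) x product (columns) -> total revenue

     Gadget X      Widget B    
North         1662           549  
South          560          1235  
West           761             0  

Highest: North / Gadget X = $1662

North / Gadget X = $1662


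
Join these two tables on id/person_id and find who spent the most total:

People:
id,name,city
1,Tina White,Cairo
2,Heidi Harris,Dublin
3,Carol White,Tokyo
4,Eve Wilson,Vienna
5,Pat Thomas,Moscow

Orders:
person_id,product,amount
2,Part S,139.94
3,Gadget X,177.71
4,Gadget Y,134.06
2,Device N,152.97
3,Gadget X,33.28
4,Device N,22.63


Join on: people.id = orders.person_id

Joined rows:
  Heidi Harris (Dublin) bought Part S for $139.94
  Carol White (Tokyo) bought Gadget X for $177.71
  Eve Wilson (Vienna) bought Gadget Y for $134.06
  Heidi Harris (Dublin) bought Device N for $152.97
  Carol White (Tokyo) bought Gadget X for $33.28
  Eve Wilson (Vienna) bought Device N for $22.63

Total per person:
  Heidi Harris: $292.91
  Carol White: $210.99
  Eve Wilson: $156.69

Top spender: Heidi Harris ($292.91)

Heidi Harris ($292.91)


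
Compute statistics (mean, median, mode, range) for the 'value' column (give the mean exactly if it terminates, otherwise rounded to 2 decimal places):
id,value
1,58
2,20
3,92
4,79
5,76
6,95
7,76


Data: [58, 20, 92, 79, 76, 95, 76]
Count: 7
Sum: 496
Mean: 496/7 ≈ 70.86 (rounded to 2 decimal places)
Sorted: [20, 58, 76, 76, 79, 92, 95]
Median: 76.0
Mode: 76 (2 times)
Range: 95 - 20 = 75
Min: 20, Max: 95

mean≈70.86, median=76.0, mode=76, range=75


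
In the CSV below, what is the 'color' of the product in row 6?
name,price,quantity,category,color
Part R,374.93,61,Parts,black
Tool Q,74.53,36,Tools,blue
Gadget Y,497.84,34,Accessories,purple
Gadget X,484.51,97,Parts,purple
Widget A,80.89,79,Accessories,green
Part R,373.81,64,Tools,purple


Query: Row 6 ('Part R'), column 'color'
Value: purple

purple


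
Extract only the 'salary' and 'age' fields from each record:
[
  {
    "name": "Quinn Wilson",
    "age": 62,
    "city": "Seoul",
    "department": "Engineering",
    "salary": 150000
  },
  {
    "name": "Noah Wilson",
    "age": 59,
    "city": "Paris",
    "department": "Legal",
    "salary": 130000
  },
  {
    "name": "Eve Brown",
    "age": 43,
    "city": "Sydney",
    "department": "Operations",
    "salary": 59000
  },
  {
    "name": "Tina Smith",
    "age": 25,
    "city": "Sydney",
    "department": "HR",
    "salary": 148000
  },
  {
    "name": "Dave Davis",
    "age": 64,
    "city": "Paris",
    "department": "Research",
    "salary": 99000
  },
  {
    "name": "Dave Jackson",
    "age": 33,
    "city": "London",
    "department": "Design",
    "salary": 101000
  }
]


Original: 6 records with fields: name, age, city, department, salary
Keep: ['salary', 'age']
Drop: ['name', 'city', 'department']
Result: 6 records, 2 fields each

[
  {
    "salary": 150000,
    "age": 62
  },
  {
    "salary": 130000,
    "age": 59
  },
  {
    "salary": 59000,
    "age": 43
  },
  {
    "salary": 148000,
    "age": 25
  },
  {
    "salary": 99000,
    "age": 64
  },
  {
    "salary": 101000,
    "age": 33
  }
]


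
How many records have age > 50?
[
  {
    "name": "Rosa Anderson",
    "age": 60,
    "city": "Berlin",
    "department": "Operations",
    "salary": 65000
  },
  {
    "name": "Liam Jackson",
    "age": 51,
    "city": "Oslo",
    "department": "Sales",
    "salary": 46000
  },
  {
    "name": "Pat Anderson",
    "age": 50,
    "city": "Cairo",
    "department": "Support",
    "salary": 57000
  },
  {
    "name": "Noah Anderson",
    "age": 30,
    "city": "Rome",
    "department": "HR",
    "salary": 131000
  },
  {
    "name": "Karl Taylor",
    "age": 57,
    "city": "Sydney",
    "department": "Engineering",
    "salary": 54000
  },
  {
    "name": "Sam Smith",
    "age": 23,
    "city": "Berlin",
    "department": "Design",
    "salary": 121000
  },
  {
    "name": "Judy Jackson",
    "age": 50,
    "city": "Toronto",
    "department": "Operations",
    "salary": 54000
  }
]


Data: 7 records
Condition: age > 50

Checking each record:
  Rosa Anderson: 60 MATCH
  Liam Jackson: 51 MATCH
  Pat Anderson: 50
  Noah Anderson: 30
  Karl Taylor: 57 MATCH
  Sam Smith: 23
  Judy Jackson: 50

Count: 3

3


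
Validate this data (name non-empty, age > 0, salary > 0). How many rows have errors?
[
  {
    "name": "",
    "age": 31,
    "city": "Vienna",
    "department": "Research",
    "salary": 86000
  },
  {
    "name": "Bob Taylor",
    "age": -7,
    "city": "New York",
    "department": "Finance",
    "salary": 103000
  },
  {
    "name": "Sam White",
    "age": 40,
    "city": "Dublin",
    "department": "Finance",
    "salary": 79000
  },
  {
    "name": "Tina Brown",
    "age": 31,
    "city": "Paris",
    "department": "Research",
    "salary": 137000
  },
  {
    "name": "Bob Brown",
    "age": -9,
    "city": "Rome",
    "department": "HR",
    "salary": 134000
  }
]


Validating 5 records:
Rules: name non-empty, age > 0, salary > 0

  Row 1 (???): empty name
  Row 2 (Bob Taylor): negative age: -7
  Row 3 (Sam White): OK
  Row 4 (Tina Brown): OK
  Row 5 (Bob Brown): negative age: -9

Total errors: 3

3 errors


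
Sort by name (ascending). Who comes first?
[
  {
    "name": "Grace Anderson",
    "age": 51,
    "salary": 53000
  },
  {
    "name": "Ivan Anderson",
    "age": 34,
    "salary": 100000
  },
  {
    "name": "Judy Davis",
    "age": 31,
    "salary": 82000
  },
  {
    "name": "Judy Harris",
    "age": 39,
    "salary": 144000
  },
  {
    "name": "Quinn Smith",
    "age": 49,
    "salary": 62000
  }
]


Sort by: name (ascending)

Sorted order:
  1. Grace Anderson (name = Grace Anderson)
  2. Ivan Anderson (name = Ivan Anderson)
  3. Judy Davis (name = Judy Davis)
  4. Judy Harris (name = Judy Harris)
  5. Quinn Smith (name = Quinn Smith)

First: Grace Anderson

Grace Anderson


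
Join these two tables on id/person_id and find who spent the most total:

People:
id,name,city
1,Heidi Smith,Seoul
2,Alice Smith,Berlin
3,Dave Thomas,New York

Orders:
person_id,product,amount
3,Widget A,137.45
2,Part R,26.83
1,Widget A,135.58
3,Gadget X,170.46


Join on: people.id = orders.person_id

Joined rows:
  Dave Thomas (New York) bought Widget A for $137.45
  Alice Smith (Berlin) bought Part R for $26.83
  Heidi Smith (Seoul) bought Widget A for $135.58
  Dave Thomas (New York) bought Gadget X for $170.46

Total per person:
  Dave Thomas: $307.91
  Heidi Smith: $135.58
  Alice Smith: $26.83

Top spender: Dave Thomas ($307.91)

Dave Thomas ($307.91)


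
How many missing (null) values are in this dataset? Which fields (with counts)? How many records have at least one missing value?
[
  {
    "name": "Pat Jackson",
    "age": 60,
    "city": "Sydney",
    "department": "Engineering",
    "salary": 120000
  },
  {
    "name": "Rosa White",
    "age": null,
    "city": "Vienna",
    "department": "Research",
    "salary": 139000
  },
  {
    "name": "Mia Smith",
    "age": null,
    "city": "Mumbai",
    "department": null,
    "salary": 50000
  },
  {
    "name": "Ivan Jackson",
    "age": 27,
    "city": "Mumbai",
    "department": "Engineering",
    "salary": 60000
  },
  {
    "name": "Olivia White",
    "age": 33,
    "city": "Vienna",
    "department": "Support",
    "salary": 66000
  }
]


Checking for missing (null) values in 5 records:

  Pat Jackson: complete
  Rosa White: age
  Mia Smith: age, department
  Ivan Jackson: complete
  Olivia White: complete

Per field:
  name: 0 missing
  age: 2 missing
  city: 0 missing
  department: 1 missing
  salary: 0 missing

Total missing values: 3
Records with any missing: 2

3 missing values (age: 2, department: 1); 2 incomplete records


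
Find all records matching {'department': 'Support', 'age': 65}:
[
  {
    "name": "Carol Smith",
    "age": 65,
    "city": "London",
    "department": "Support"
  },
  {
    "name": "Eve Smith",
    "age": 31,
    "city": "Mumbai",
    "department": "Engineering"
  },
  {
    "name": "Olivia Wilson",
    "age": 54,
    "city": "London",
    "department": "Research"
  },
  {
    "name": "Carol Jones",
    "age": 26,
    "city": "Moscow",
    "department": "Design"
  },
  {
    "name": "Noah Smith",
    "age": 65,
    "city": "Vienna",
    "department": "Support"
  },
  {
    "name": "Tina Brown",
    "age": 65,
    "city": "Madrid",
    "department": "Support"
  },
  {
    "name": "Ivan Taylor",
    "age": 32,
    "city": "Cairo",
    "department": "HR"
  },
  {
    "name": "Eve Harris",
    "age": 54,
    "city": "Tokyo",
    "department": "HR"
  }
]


Search criteria: {'department': 'Support', 'age': 65}

Checking 8 records:
  Carol Smith: {department: Support, age: 65} <-- MATCH
  Eve Smith: {department: Engineering, age: 31}
  Olivia Wilson: {department: Research, age: 54}
  Carol Jones: {department: Design, age: 26}
  Noah Smith: {department: Support, age: 65} <-- MATCH
  Tina Brown: {department: Support, age: 65} <-- MATCH
  Ivan Taylor: {department: HR, age: 32}
  Eve Harris: {department: HR, age: 54}

Matches: ["Carol Smith", "Noah Smith", "Tina Brown"]

["Carol Smith", "Noah Smith", "Tina Brown"]


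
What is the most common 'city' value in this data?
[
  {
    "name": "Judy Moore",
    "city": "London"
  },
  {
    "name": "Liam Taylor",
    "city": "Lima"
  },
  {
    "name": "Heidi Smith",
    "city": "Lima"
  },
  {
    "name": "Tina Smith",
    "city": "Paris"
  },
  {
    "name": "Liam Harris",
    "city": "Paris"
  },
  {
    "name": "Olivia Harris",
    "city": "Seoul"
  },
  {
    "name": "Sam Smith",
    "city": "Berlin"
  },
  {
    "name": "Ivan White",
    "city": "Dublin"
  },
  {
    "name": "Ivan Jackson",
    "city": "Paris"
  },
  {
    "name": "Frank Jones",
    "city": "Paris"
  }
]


Counting 'city' values across 10 records:

  Paris: 4 ####
  Lima: 2 ##
  London: 1 #
  Seoul: 1 #
  Berlin: 1 #
  Dublin: 1 #

Most common: Paris (4 times)

Paris (4 times)


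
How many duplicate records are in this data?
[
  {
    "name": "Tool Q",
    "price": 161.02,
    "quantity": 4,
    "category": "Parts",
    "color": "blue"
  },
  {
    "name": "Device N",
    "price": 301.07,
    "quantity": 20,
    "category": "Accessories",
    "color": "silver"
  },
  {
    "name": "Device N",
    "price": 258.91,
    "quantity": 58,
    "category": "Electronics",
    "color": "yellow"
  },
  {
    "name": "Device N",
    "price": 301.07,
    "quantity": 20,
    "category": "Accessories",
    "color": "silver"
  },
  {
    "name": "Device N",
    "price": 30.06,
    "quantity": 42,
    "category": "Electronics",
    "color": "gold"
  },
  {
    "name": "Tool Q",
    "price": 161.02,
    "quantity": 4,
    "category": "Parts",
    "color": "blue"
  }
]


Checking 6 records for duplicates:

  Row 1: Tool Q ($161.02, qty 4)
  Row 2: Device N ($301.07, qty 20)
  Row 3: Device N ($258.91, qty 58)
  Row 4: Device N ($301.07, qty 20) <-- DUPLICATE
  Row 5: Device N ($30.06, qty 42)
  Row 6: Tool Q ($161.02, qty 4) <-- DUPLICATE

Duplicates found: 2
Unique records: 4

2 duplicates, 4 unique


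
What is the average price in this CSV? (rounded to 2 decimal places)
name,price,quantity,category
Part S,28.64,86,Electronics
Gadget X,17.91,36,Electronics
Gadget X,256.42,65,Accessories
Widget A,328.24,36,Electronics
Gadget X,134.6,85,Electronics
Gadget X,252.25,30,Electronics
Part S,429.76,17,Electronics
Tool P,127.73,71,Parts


Computing average price:
Values: [28.64, 17.91, 256.42, 328.24, 134.6, 252.25, 429.76, 127.73]
Sum = 1575.55
Count = 8
Average = 1575.55/8 = 196.94375 exactly -> 196.94 (rounded half-up to 2 decimal places)

196.94


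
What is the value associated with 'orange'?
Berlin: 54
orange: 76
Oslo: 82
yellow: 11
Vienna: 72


Looking up key 'orange'
Value: 76

76


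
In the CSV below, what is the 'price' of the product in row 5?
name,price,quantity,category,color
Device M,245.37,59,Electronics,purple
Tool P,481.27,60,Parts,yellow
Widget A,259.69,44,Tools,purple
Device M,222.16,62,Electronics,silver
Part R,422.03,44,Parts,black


Query: Row 5 ('Part R'), column 'price'
Value: 422.03

422.03


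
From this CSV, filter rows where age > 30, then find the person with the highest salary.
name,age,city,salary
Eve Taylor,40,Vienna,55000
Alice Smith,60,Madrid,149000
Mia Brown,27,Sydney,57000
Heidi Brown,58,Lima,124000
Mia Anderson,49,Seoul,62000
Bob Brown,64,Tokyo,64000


Filter: age > 30
Sort by: salary (descending)

Filtered records (5):
  Alice Smith, age 60, salary $149000
  Heidi Brown, age 58, salary $124000
  Bob Brown, age 64, salary $64000
  Mia Anderson, age 49, salary $62000
  Eve Taylor, age 40, salary $55000

Highest salary: Alice Smith ($149000)

Alice Smith


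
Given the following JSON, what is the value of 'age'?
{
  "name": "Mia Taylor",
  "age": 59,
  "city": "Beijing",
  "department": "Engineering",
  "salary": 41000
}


Looking up field 'age'
Value: 59

59


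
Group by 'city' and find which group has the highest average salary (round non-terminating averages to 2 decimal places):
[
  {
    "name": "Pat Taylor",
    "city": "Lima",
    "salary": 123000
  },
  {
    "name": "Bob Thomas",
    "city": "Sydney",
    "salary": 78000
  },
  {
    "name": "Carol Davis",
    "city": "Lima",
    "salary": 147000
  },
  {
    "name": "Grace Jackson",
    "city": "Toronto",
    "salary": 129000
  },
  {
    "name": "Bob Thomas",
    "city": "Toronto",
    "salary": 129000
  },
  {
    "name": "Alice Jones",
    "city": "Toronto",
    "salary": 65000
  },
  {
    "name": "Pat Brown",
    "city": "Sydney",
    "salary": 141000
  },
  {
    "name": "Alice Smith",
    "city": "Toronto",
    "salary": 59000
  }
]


Group by: city

Groups:
  Lima: 2 people, avg salary = 270000/2 = $135000
  Sydney: 2 people, avg salary = 219000/2 = $109500
  Toronto: 4 people, avg salary = 382000/4 = $95500

Highest average salary: Lima ($135000)

Lima ($135000)


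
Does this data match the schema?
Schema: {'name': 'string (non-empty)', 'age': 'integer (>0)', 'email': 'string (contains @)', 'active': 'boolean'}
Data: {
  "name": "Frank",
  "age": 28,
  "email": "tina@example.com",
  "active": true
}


Validating each field against schema:
  name: OK (non-empty string)
  age: OK (positive integer)
  email: OK (string with @)
  active: OK (boolean)

Result: VALID

VALID


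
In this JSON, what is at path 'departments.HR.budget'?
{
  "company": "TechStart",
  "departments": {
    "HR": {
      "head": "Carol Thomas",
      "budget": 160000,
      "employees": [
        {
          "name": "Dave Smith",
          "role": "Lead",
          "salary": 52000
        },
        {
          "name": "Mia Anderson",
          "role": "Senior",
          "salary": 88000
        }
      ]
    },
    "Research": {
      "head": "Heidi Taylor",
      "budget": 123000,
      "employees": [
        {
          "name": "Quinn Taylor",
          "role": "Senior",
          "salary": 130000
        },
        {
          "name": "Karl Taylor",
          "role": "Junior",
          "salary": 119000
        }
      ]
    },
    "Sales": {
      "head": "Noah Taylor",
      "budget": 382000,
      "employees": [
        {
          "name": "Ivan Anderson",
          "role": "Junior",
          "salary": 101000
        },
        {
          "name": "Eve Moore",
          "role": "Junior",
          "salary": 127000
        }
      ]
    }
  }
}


Path: departments.HR.budget

Navigate:
  -> departments
  -> HR
  -> budget = 160000

160000


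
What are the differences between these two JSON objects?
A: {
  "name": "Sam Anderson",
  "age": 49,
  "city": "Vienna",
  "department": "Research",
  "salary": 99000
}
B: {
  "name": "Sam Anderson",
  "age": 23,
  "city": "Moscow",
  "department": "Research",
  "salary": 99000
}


Comparing each field (in key order):
  name: same
  age: DIFFERENT
  city: DIFFERENT
  department: same
  salary: same
Differences:
  age: 49 -> 23
  city: Vienna -> Moscow

2 field(s) changed

2 changes: age, city


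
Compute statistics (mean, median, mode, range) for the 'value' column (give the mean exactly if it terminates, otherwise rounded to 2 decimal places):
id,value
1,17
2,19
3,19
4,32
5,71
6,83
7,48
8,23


Data: [17, 19, 19, 32, 71, 83, 48, 23]
Count: 8
Sum: 312
Mean: 312/8 = 39
Sorted: [17, 19, 19, 23, 32, 48, 71, 83]
Median: 27.5
Mode: 19 (2 times)
Range: 83 - 17 = 66
Min: 17, Max: 83

mean=39, median=27.5, mode=19, range=66


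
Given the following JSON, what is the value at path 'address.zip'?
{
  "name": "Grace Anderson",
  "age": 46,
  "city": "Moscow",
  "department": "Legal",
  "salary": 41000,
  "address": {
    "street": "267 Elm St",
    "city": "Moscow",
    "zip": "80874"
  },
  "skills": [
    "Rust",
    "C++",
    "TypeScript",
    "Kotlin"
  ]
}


Query: address.zip
Path: address -> zip
Value: 80874

80874


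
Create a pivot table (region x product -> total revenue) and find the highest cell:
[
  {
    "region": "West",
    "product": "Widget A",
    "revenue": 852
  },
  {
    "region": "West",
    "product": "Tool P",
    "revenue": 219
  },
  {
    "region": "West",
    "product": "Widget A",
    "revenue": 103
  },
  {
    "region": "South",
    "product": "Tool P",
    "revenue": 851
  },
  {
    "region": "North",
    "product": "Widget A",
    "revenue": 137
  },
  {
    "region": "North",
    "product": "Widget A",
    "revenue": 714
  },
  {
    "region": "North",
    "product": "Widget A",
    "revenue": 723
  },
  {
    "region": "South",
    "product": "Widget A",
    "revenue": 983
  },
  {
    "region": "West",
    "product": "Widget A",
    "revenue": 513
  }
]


Pivot: region (rows) x product (columns) -> total revenue

     Tool P        Widget A    
North            0          1574  
South          851           983  
West           219          1468  

Highest: North / Widget A = $1574

North / Widget A = $1574


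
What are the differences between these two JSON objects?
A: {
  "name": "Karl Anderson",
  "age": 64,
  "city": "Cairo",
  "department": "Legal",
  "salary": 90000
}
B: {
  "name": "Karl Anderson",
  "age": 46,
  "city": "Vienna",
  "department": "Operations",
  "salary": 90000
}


Comparing each field (in key order):
  name: same
  age: DIFFERENT
  city: DIFFERENT
  department: DIFFERENT
  salary: same
Differences:
  age: 64 -> 46
  city: Cairo -> Vienna
  department: Legal -> Operations

3 field(s) changed

3 changes: age, city, department


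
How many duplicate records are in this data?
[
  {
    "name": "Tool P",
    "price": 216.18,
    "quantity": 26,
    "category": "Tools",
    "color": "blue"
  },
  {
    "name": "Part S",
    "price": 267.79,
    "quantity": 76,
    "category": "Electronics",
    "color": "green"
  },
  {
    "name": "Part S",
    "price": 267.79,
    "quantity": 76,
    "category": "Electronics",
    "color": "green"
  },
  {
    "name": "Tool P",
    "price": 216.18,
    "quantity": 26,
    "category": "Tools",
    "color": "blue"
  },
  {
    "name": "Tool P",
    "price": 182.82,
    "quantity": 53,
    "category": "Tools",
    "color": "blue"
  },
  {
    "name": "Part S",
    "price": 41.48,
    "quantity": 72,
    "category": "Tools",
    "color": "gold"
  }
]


Checking 6 records for duplicates:

  Row 1: Tool P ($216.18, qty 26)
  Row 2: Part S ($267.79, qty 76)
  Row 3: Part S ($267.79, qty 76) <-- DUPLICATE
  Row 4: Tool P ($216.18, qty 26) <-- DUPLICATE
  Row 5: Tool P ($182.82, qty 53)
  Row 6: Part S ($41.48, qty 72)

Duplicates found: 2
Unique records: 4

2 duplicates, 4 unique


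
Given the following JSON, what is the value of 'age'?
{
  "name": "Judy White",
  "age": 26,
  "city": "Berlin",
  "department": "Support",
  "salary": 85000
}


Looking up field 'age'
Value: 26

26


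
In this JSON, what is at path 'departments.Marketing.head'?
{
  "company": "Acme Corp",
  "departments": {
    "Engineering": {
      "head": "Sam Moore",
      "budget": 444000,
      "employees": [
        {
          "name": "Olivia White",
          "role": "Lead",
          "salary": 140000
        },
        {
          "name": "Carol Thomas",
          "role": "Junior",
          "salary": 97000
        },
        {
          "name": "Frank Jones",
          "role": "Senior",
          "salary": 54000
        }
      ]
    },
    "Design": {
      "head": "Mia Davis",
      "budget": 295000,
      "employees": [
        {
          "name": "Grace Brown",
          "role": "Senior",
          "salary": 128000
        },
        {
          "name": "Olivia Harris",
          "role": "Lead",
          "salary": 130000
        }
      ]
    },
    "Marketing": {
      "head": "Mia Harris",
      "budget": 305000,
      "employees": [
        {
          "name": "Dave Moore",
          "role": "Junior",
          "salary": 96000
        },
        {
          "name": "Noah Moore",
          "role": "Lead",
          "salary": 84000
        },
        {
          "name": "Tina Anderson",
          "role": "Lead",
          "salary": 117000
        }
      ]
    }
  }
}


Path: departments.Marketing.head

Navigate:
  -> departments
  -> Marketing
  -> head = 'Mia Harris'

Mia Harris


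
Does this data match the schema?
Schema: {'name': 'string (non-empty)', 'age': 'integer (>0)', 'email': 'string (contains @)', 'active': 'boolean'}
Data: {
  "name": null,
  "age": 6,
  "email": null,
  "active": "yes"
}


Validating each field against schema:
  name: FAIL (null is not a string)
  age: OK (positive integer)
  email: FAIL (null is not a string)
  active: FAIL ("yes" is not a boolean)

Result: INVALID (3 errors: name, email, active)

INVALID (3 errors: name, email, active)


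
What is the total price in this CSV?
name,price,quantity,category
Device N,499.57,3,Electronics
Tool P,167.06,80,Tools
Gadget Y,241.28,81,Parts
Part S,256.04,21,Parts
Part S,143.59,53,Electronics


Computing total price:
Values: [499.57, 167.06, 241.28, 256.04, 143.59]
Sum = 1307.54

1307.54


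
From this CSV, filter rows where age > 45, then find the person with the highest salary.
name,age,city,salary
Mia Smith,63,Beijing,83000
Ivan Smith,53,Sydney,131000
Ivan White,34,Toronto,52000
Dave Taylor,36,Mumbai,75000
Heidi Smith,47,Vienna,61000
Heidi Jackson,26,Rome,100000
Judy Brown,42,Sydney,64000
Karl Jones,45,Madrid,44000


Filter: age > 45
Sort by: salary (descending)

Filtered records (3):
  Ivan Smith, age 53, salary $131000
  Mia Smith, age 63, salary $83000
  Heidi Smith, age 47, salary $61000

Highest salary: Ivan Smith ($131000)

Ivan Smith


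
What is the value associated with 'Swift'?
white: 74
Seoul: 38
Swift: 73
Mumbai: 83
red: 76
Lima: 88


Looking up key 'Swift'
Value: 73

73


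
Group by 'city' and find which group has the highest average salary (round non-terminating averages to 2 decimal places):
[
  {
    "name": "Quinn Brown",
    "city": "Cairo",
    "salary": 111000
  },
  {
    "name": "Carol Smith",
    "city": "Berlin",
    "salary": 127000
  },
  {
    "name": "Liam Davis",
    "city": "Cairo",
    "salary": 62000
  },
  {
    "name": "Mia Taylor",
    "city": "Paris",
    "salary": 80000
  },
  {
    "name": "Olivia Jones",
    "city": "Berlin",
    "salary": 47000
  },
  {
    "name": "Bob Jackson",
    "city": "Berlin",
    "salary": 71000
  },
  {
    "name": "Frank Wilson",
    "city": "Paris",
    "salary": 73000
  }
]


Group by: city

Groups:
  Berlin: 3 people, avg salary = 245000/3 ≈ $81666.67
  Cairo: 2 people, avg salary = 173000/2 = $86500
  Paris: 2 people, avg salary = 153000/2 = $76500

Highest average salary: Cairo ($86500)

Cairo ($86500)


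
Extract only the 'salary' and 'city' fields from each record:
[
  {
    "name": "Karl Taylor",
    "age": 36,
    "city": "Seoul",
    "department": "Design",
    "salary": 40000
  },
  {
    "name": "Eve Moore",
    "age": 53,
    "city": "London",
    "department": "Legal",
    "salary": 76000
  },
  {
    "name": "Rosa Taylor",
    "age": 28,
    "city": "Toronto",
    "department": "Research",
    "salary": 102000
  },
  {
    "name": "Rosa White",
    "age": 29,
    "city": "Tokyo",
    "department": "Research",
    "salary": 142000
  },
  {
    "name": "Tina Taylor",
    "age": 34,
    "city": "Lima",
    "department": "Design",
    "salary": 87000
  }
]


Original: 5 records with fields: name, age, city, department, salary
Keep: ['salary', 'city']
Drop: ['name', 'age', 'department']
Result: 5 records, 2 fields each

[
  {
    "salary": 40000,
    "city": "Seoul"
  },
  {
    "salary": 76000,
    "city": "London"
  },
  {
    "salary": 102000,
    "city": "Toronto"
  },
  {
    "salary": 142000,
    "city": "Tokyo"
  },
  {
    "salary": 87000,
    "city": "Lima"
  }
]


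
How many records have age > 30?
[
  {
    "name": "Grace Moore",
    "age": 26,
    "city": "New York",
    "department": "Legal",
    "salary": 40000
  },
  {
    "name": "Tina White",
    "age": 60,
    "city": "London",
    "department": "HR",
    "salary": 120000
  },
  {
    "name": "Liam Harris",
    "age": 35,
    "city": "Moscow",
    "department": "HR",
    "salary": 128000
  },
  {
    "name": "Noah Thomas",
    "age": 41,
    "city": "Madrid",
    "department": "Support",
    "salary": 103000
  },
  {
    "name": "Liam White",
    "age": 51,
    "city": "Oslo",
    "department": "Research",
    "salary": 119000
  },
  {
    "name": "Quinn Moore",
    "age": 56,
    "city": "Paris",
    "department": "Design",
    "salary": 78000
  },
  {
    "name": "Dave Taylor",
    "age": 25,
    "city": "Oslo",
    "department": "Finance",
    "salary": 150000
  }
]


Data: 7 records
Condition: age > 30

Checking each record:
  Grace Moore: 26
  Tina White: 60 MATCH
  Liam Harris: 35 MATCH
  Noah Thomas: 41 MATCH
  Liam White: 51 MATCH
  Quinn Moore: 56 MATCH
  Dave Taylor: 25

Count: 5

5


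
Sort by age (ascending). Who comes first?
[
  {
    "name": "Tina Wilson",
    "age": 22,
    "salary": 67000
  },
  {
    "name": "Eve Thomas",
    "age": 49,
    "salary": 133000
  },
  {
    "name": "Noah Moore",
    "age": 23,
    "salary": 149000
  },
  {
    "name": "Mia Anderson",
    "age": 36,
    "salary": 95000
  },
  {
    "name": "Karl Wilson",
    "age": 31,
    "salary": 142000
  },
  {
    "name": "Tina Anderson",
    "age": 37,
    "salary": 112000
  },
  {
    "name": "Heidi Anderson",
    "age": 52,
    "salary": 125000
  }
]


Sort by: age (ascending)

Sorted order:
  1. Tina Wilson (age = 22)
  2. Noah Moore (age = 23)
  3. Karl Wilson (age = 31)
  4. Mia Anderson (age = 36)
  5. Tina Anderson (age = 37)
  6. Eve Thomas (age = 49)
  7. Heidi Anderson (age = 52)

First: Tina Wilson

Tina Wilson


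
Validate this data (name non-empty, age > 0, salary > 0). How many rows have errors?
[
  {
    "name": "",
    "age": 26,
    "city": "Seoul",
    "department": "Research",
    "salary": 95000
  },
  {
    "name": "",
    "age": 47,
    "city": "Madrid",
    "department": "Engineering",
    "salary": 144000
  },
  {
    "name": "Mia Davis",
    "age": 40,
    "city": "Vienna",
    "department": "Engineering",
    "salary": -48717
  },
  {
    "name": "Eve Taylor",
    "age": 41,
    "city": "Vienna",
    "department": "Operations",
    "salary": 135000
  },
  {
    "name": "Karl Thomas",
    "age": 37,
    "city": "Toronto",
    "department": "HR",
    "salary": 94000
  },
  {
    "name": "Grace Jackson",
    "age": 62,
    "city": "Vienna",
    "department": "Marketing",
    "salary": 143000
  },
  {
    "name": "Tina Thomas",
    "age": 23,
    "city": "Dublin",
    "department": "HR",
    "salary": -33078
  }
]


Validating 7 records:
Rules: name non-empty, age > 0, salary > 0

  Row 1 (???): empty name
  Row 2 (???): empty name
  Row 3 (Mia Davis): negative salary: -48717
  Row 4 (Eve Taylor): OK
  Row 5 (Karl Thomas): OK
  Row 6 (Grace Jackson): OK
  Row 7 (Tina Thomas): negative salary: -33078

Total errors: 4

4 errors


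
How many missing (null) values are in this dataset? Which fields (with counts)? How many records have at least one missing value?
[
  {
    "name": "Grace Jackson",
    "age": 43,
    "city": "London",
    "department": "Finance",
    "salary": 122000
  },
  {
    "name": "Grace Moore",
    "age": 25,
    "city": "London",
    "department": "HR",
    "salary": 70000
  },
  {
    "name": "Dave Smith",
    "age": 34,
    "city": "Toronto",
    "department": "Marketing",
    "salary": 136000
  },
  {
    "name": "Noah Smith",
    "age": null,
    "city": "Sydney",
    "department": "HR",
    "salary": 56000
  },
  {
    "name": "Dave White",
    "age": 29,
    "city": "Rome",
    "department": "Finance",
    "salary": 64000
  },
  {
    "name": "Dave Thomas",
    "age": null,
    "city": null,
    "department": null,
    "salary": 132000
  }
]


Checking for missing (null) values in 6 records:

  Grace Jackson: complete
  Grace Moore: complete
  Dave Smith: complete
  Noah Smith: age
  Dave White: complete
  Dave Thomas: age, city, department

Per field:
  name: 0 missing
  age: 2 missing
  city: 1 missing
  department: 1 missing
  salary: 0 missing

Total missing values: 4
Records with any missing: 2

4 missing values (age: 2, city: 1, department: 1); 2 incomplete records


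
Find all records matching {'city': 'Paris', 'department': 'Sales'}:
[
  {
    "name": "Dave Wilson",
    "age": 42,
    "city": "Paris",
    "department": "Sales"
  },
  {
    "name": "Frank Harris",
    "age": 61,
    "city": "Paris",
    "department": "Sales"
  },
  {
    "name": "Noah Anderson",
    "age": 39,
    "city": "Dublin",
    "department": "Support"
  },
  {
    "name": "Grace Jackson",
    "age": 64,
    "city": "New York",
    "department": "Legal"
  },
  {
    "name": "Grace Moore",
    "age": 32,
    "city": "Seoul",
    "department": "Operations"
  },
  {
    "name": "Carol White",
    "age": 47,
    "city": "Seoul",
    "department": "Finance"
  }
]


Search criteria: {'city': 'Paris', 'department': 'Sales'}

Checking 6 records:
  Dave Wilson: {city: Paris, department: Sales} <-- MATCH
  Frank Harris: {city: Paris, department: Sales} <-- MATCH
  Noah Anderson: {city: Dublin, department: Support}
  Grace Jackson: {city: New York, department: Legal}
  Grace Moore: {city: Seoul, department: Operations}
  Carol White: {city: Seoul, department: Finance}

Matches: ["Dave Wilson", "Frank Harris"]

["Dave Wilson", "Frank Harris"]


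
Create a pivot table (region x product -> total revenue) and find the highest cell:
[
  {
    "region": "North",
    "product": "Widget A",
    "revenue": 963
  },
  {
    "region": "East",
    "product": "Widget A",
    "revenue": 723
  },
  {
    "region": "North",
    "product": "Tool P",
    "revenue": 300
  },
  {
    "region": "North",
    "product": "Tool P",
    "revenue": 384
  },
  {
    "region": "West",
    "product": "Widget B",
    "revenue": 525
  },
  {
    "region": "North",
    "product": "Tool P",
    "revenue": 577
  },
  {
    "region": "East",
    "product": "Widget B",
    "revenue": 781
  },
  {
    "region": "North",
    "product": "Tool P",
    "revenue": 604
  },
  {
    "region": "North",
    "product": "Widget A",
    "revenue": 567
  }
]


Pivot: region (rows) x product (columns) -> total revenue

     Tool P        Widget A      Widget B    
East             0           723           781  
North         1865          1530             0  
West             0             0           525  

Highest: North / Tool P = $1865

North / Tool P = $1865


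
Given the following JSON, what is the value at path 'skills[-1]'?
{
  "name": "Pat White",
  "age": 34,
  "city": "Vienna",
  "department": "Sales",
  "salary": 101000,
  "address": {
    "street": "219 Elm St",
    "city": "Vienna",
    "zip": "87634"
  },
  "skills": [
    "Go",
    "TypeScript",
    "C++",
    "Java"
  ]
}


Query: skills[-1]
Path: skills -> last element
Value: Java

Java


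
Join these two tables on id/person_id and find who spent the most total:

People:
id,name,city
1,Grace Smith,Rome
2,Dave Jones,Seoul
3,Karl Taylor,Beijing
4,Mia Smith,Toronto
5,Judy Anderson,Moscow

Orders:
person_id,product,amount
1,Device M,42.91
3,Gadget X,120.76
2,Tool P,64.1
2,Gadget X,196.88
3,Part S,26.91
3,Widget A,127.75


Join on: people.id = orders.person_id

Joined rows:
  Grace Smith (Rome) bought Device M for $42.91
  Karl Taylor (Beijing) bought Gadget X for $120.76
  Dave Jones (Seoul) bought Tool P for $64.1
  Dave Jones (Seoul) bought Gadget X for $196.88
  Karl Taylor (Beijing) bought Part S for $26.91
  Karl Taylor (Beijing) bought Widget A for $127.75

Total per person:
  Karl Taylor: $275.42
  Dave Jones: $260.98
  Grace Smith: $42.91

Top spender: Karl Taylor ($275.42)

Karl Taylor ($275.42)


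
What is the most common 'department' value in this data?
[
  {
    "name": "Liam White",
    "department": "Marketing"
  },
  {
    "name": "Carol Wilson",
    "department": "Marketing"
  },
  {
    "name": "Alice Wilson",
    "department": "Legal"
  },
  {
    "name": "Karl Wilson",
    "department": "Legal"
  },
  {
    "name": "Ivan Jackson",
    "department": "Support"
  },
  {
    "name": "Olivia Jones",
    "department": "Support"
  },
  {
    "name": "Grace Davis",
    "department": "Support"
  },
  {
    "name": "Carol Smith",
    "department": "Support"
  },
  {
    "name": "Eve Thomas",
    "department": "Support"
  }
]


Counting 'department' values across 9 records:

  Support: 5 #####
  Marketing: 2 ##
  Legal: 2 ##

Most common: Support (5 times)

Support (5 times)


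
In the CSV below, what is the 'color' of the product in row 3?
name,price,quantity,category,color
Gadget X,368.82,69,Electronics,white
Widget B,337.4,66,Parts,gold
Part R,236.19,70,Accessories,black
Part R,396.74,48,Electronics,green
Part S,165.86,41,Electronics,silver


Query: Row 3 ('Part R'), column 'color'
Value: black

black


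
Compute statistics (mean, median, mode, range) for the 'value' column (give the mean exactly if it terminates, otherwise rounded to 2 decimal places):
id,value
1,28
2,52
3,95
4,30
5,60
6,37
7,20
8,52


Data: [28, 52, 95, 30, 60, 37, 20, 52]
Count: 8
Sum: 374
Mean: 374/8 = 46.75
Sorted: [20, 28, 30, 37, 52, 52, 60, 95]
Median: 44.5
Mode: 52 (2 times)
Range: 95 - 20 = 75
Min: 20, Max: 95

mean=46.75, median=44.5, mode=52, range=75


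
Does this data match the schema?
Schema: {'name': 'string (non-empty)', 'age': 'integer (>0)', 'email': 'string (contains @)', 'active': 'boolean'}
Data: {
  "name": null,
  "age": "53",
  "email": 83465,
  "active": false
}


Validating each field against schema:
  name: FAIL (null is not a string)
  age: FAIL ("53" is not an integer)
  email: FAIL (83465 is not a string)
  active: OK (boolean)

Result: INVALID (3 errors: name, age, email)

INVALID (3 errors: name, age, email)


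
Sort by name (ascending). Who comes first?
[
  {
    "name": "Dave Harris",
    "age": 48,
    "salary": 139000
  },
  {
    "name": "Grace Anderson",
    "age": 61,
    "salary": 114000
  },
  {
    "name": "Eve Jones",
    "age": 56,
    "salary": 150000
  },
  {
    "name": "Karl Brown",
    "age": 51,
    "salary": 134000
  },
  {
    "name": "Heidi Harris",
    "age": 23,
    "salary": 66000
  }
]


Sort by: name (ascending)

Sorted order:
  1. Dave Harris (name = Dave Harris)
  2. Eve Jones (name = Eve Jones)
  3. Grace Anderson (name = Grace Anderson)
  4. Heidi Harris (name = Heidi Harris)
  5. Karl Brown (name = Karl Brown)

First: Dave Harris

Dave Harris


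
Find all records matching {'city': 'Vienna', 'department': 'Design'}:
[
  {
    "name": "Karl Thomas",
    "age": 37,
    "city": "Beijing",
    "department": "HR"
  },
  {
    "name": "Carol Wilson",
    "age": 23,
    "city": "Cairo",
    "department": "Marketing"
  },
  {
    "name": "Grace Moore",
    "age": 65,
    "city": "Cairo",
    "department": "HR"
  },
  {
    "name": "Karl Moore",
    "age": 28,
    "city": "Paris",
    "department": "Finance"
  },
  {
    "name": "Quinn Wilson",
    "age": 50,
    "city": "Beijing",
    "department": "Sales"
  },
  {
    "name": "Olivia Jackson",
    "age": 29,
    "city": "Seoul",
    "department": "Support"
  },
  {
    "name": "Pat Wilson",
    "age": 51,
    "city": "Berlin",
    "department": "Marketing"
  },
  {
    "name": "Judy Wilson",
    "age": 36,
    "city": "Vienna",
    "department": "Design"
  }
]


Search criteria: {'city': 'Vienna', 'department': 'Design'}

Checking 8 records:
  Karl Thomas: {city: Beijing, department: HR}
  Carol Wilson: {city: Cairo, department: Marketing}
  Grace Moore: {city: Cairo, department: HR}
  Karl Moore: {city: Paris, department: Finance}
  Quinn Wilson: {city: Beijing, department: Sales}
  Olivia Jackson: {city: Seoul, department: Support}
  Pat Wilson: {city: Berlin, department: Marketing}
  Judy Wilson: {city: Vienna, department: Design} <-- MATCH

Matches: ["Judy Wilson"]

["Judy Wilson"]
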